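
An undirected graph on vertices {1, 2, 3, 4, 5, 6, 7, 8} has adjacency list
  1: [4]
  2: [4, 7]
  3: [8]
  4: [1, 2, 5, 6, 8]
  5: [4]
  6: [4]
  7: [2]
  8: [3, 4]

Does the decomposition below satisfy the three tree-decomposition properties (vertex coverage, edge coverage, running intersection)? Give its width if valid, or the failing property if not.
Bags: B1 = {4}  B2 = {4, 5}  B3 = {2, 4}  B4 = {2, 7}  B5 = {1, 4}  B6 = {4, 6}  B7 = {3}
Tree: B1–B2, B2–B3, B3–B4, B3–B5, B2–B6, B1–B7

No — vertex 8 appears in no bag.

A tree decomposition must satisfy three properties: every vertex lies in some bag; for every edge, both endpoints lie together in some bag; and for every vertex, the bags containing it form a connected subtree. Here vertex 8 appears in no bag, so the decomposition is invalid.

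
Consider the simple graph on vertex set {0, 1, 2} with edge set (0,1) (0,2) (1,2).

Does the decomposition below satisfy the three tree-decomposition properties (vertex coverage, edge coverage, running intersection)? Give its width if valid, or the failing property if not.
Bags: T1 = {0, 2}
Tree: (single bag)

No — vertex 1 appears in no bag.

A tree decomposition must satisfy three properties: every vertex lies in some bag; for every edge, both endpoints lie together in some bag; and for every vertex, the bags containing it form a connected subtree. Here vertex 1 appears in no bag, so the decomposition is invalid.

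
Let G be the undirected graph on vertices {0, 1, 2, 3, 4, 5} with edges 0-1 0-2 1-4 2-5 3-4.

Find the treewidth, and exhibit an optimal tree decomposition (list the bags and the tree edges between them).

Treewidth 1.
One optimal decomposition is:
Bags: B1 = {2, 5}  B2 = {0, 2}  B3 = {0, 1}  B4 = {1, 4}  B5 = {3, 4}
Tree: B1–B2, B2–B3, B3–B4, B4–B5

Every bag has size at most 2, so the width is 2 − 1 = 1 and tw(G) ≤ 1. Any graph with an edge has treewidth ≥ 1, and G has the edge 5–2. Hence tw(G) = 1 exactly.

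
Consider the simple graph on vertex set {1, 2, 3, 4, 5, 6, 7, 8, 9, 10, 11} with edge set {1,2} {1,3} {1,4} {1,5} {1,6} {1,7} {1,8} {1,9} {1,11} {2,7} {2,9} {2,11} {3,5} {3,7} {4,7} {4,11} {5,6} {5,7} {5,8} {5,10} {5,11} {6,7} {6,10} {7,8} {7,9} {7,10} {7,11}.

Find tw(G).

A width-3 tree decomposition is:
Bags: B1 = {1, 3, 5, 7}  B2 = {1, 5, 7, 11}  B3 = {1, 2, 7, 11}  B4 = {1, 4, 7, 11}  B5 = {1, 2, 7, 9}  B6 = {1, 5, 6, 7}  B7 = {1, 5, 7, 8}  B8 = {5, 6, 7, 10}
Tree: B1–B2, B2–B3, B3–B4, B3–B5, B1–B6, B2–B7, B6–B8
Each bag holds 4 vertices, so the decomposition has width 3, which upper-bounds the treewidth. Conversely, {1, 2, 7, 9} is a clique of size 4, and the vertices of any clique must share a bag in every tree decomposition; so some bag has ≥ 4 vertices and tw(G) ≥ 3. Therefore the treewidth is 3.

3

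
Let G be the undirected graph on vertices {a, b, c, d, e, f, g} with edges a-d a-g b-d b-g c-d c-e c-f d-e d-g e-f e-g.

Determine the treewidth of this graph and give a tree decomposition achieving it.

Treewidth 2.
One optimal decomposition is:
Bags: B1 = {c, d, e}  B2 = {d, e, g}  B3 = {b, d, g}  B4 = {c, e, f}  B5 = {a, d, g}
Tree: B1–B2, B2–B3, B1–B4, B3–B5

Each bag holds 3 vertices, so the decomposition has width 2, which upper-bounds the treewidth. Conversely, {d, e, g} is a clique of size 3, and the vertices of any clique must share a bag in every tree decomposition; so some bag has ≥ 3 vertices and tw(G) ≥ 2. Combining the bounds, tw(G) = 2.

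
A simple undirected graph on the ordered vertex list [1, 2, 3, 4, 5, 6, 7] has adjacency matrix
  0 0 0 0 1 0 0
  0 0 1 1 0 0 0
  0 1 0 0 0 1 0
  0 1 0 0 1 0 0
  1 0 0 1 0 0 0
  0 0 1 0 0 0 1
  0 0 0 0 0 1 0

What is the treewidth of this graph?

A width-1 tree decomposition is:
Bags: B1 = {1, 5}  B2 = {4, 5}  B3 = {2, 4}  B4 = {2, 3}  B5 = {3, 6}  B6 = {6, 7}
Tree: B1–B2, B2–B3, B3–B4, B4–B5, B5–B6
The largest bag has 2 vertices, giving width 1; this decomposition certifies tw(G) ≤ 1. Since G has at least one edge (e.g. 1–5), it is not an edgeless graph, so tw(G) ≥ 1. The upper and lower bounds meet at 1, so that is the treewidth.

1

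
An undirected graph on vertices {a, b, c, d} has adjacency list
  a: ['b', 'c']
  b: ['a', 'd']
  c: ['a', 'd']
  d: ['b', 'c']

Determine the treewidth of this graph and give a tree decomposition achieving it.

The largest bag has 3 vertices, giving width 2; this decomposition certifies tw(G) ≤ 2. Since d–c–a–b–d is a cycle in G, G is not acyclic. Forests are exactly the graphs of treewidth ≤ 1, so tw(G) ≥ 2. Therefore the treewidth is 2.

Treewidth 2.
One optimal decomposition is:
Bags: B1 = {a, c, d}  B2 = {a, b, d}
Tree: B1–B2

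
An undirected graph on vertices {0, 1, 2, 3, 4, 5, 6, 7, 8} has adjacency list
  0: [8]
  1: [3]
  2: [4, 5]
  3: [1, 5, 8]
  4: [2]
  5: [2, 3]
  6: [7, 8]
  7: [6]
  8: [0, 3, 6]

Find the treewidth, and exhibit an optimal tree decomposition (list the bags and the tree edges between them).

Treewidth 1.
One optimal decomposition is:
Bags: B1 = {3, 8}  B2 = {0, 8}  B3 = {6, 8}  B4 = {3, 5}  B5 = {1, 3}  B6 = {2, 5}  B7 = {2, 4}  B8 = {6, 7}
Tree: B1–B2, B2–B3, B1–B4, B1–B5, B4–B6, B6–B7, B3–B8

The largest bag has 2 vertices, giving width 1; this decomposition certifies tw(G) ≤ 1. G has an edge, so its treewidth is at least 1. Combining the bounds, tw(G) = 1.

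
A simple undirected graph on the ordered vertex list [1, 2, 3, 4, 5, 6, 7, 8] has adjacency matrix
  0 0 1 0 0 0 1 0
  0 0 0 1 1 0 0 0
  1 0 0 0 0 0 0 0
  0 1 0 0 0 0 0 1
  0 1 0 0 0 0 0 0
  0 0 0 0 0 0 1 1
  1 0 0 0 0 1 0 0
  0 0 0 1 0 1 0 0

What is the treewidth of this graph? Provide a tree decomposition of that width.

Every bag has size at most 2, so the width is 2 − 1 = 1 and tw(G) ≤ 1. G has an edge, so its treewidth is at least 1. Therefore the treewidth is 1.

Treewidth 1.
One optimal decomposition is:
Bags: B1 = {1, 3}  B2 = {1, 7}  B3 = {6, 7}  B4 = {6, 8}  B5 = {4, 8}  B6 = {2, 4}  B7 = {2, 5}
Tree: B1–B2, B2–B3, B3–B4, B4–B5, B5–B6, B6–B7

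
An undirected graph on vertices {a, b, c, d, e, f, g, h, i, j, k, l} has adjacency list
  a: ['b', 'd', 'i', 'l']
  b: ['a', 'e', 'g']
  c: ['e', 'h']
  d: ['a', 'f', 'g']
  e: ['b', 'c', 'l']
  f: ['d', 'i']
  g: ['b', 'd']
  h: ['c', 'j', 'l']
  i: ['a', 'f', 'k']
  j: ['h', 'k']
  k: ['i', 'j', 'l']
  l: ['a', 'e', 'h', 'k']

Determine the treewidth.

A width-3 tree decomposition is:
Bags: B1 = {d, f, g, i}  B2 = {a, d, g, i}  B3 = {a, b, g, i}  B4 = {a, b, i, k}  B5 = {a, b, k, l}  B6 = {b, e, k, l}  B7 = {e, j, k, l}  B8 = {e, h, j, l}  B9 = {c, e, h, j}
Tree: B1–B2, B2–B3, B3–B4, B4–B5, B5–B6, B6–B7, B7–B8, B8–B9
Each bag holds 4 vertices, so the decomposition has width 3, which upper-bounds the treewidth. For the lower bound: the 4 vertex sets {d,f,g}, {i}, {a}, {b,e,k,l} are disjoint, each induces a connected subgraph, and every pair is joined by at least one edge of G. Contracting each set to a single vertex therefore yields K_{4} as a minor, and since treewidth is minor-monotone, tw(G) ≥ tw(K_{4}) = 3. Therefore the treewidth is 3.

3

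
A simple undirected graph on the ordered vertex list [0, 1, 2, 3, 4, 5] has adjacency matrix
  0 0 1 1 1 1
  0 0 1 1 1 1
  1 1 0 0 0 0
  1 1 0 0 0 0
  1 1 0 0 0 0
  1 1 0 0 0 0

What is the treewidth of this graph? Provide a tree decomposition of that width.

The largest bag has 3 vertices, giving width 2; this decomposition certifies tw(G) ≤ 2. For the lower bound, G contains the cycle 1–2–0–3–1, so G is not a forest; only forests have treewidth ≤ 1, hence tw(G) ≥ 2. Therefore the treewidth is 2.

Treewidth 2.
One such decomposition:
Bags: B1 = {0, 1, 2}  B2 = {0, 1, 3}  B3 = {0, 1, 5}  B4 = {0, 1, 4}
Tree: B1–B2, B2–B3, B3–B4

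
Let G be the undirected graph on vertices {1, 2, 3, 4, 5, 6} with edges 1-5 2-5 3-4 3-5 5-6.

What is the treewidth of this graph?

1

A width-1 tree decomposition is:
Bags: B1 = {5, 6}  B2 = {2, 5}  B3 = {3, 5}  B4 = {3, 4}  B5 = {1, 5}
Tree: B1–B2, B1–B3, B3–B4, B1–B5
Each bag holds 2 vertices, so the decomposition has width 1, which upper-bounds the treewidth. Any graph with an edge has treewidth ≥ 1, and G has the edge 6–5. The upper and lower bounds meet at 1, so that is the treewidth.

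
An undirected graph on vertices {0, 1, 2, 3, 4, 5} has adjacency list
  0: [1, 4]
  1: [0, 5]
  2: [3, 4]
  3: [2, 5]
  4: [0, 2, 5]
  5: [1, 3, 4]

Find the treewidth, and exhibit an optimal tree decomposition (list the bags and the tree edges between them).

Each bag holds 3 vertices, so the decomposition has width 2, which upper-bounds the treewidth. Since 0–1–5–4–0 is a cycle in G, G is not acyclic. Forests are exactly the graphs of treewidth ≤ 1, so tw(G) ≥ 2. Combining the bounds, tw(G) = 2.

Treewidth 2.
One optimal decomposition is:
Bags: B1 = {0, 1, 4}  B2 = {1, 4, 5}  B3 = {2, 4, 5}  B4 = {2, 3, 5}
Tree: B1–B2, B2–B3, B3–B4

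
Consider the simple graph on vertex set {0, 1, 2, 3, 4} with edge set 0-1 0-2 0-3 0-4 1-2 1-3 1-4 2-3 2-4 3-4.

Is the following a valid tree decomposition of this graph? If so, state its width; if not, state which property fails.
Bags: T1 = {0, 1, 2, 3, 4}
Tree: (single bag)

Yes; width 4.

Every vertex of G appears in some bag (union = {0, 1, 2, 3, 4}); every edge is covered by a bag; and for each vertex v the set of bags containing v is connected in the bag tree. The decomposition is therefore valid. The largest bag has 5 vertices, so the width is 4.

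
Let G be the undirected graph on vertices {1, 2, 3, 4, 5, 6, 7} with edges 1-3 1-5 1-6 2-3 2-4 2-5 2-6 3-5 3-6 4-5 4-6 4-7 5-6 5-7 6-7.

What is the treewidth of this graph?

3

A width-3 tree decomposition is:
Bags: B1 = {2, 4, 5, 6}  B2 = {4, 5, 6, 7}  B3 = {2, 3, 5, 6}  B4 = {1, 3, 5, 6}
Tree: B1–B2, B1–B3, B3–B4
Each bag holds 4 vertices, so the decomposition has width 3, which upper-bounds the treewidth. For the lower bound, the 4 vertices {1, 3, 5, 6} are pairwise adjacent, and any tree decomposition puts a clique entirely inside one bag — forcing width ≥ 3. Combining the bounds, tw(G) = 3.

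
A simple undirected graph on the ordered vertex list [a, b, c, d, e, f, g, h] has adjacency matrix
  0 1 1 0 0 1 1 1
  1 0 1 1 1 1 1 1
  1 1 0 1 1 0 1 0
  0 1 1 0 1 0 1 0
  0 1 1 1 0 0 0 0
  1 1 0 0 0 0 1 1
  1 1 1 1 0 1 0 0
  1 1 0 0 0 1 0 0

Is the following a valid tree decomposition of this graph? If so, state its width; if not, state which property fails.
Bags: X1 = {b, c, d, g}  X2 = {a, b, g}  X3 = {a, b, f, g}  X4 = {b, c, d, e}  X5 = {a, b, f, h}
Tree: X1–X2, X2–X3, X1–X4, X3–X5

No — edge (c,a) lies in no bag.

A tree decomposition must satisfy three properties: every vertex lies in some bag; for every edge, both endpoints lie together in some bag; and for every vertex, the bags containing it form a connected subtree. Here edge (c,a) lies in no bag, so the decomposition is invalid.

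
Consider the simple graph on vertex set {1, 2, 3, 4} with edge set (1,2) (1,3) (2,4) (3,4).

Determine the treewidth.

A width-2 tree decomposition is:
Bags: B1 = {1, 2, 4}  B2 = {1, 3, 4}
Tree: B1–B2
Every bag has size at most 3, so the width is 3 − 1 = 2 and tw(G) ≤ 2. Since 1–2–4–3–1 is a cycle in G, G is not acyclic. Forests are exactly the graphs of treewidth ≤ 1, so tw(G) ≥ 2. Hence tw(G) = 2 exactly.

2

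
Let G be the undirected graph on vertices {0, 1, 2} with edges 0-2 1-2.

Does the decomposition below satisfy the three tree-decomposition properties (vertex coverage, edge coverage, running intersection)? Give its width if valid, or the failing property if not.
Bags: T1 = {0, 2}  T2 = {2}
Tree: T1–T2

No — vertex 1 appears in no bag.

A tree decomposition must satisfy three properties: every vertex lies in some bag; for every edge, both endpoints lie together in some bag; and for every vertex, the bags containing it form a connected subtree. Here vertex 1 appears in no bag, so the decomposition is invalid.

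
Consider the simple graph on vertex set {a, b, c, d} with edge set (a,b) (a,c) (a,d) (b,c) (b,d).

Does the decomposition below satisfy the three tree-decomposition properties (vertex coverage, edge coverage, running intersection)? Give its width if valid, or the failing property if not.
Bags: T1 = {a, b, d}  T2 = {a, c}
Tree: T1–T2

No — edge (b,c) lies in no bag.

A tree decomposition must satisfy three properties: every vertex lies in some bag; for every edge, both endpoints lie together in some bag; and for every vertex, the bags containing it form a connected subtree. Here edge (b,c) lies in no bag, so the decomposition is invalid.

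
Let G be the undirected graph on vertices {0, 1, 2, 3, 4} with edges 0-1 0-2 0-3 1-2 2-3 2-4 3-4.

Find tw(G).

2

A width-2 tree decomposition is:
Bags: B1 = {0, 2, 3}  B2 = {0, 1, 2}  B3 = {2, 3, 4}
Tree: B1–B2, B1–B3
Every bag has size at most 3, so the width is 3 − 1 = 2 and tw(G) ≤ 2. On the other hand G contains the 3-clique {0, 1, 2}. A clique must lie in a single bag of any decomposition, so no decomposition can have width below 2. The upper and lower bounds meet at 2, so that is the treewidth.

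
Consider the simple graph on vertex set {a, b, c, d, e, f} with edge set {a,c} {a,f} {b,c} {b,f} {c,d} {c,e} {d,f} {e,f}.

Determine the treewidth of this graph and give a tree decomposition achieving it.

Every bag has size at most 3, so the width is 3 − 1 = 2 and tw(G) ≤ 2. For the lower bound, G contains the cycle f–d–c–b–f, so G is not a forest; only forests have treewidth ≤ 1, hence tw(G) ≥ 2. Therefore the treewidth is 2.

Treewidth 2.
One optimal decomposition is:
Bags: B1 = {c, d, f}  B2 = {b, c, f}  B3 = {c, e, f}  B4 = {a, c, f}
Tree: B1–B2, B2–B3, B3–B4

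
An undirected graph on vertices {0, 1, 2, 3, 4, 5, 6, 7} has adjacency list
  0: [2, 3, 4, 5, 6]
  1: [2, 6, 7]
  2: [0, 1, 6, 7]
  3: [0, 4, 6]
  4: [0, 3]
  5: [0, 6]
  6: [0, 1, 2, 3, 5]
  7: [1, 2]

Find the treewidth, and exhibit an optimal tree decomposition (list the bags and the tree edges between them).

The largest bag has 3 vertices, giving width 2; this decomposition certifies tw(G) ≤ 2. Conversely, {0, 3, 4} is a clique of size 3, and the vertices of any clique must share a bag in every tree decomposition; so some bag has ≥ 3 vertices and tw(G) ≥ 2. Combining the bounds, tw(G) = 2.

Treewidth 2.
One such decomposition:
Bags: B1 = {1, 2, 7}  B2 = {1, 2, 6}  B3 = {0, 2, 6}  B4 = {0, 3, 6}  B5 = {0, 3, 4}  B6 = {0, 5, 6}
Tree: B1–B2, B2–B3, B3–B4, B4–B5, B3–B6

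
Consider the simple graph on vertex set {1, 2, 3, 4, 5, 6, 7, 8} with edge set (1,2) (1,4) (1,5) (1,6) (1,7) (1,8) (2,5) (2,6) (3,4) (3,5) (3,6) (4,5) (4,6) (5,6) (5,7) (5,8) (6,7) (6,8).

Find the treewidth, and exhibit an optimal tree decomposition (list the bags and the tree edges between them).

Treewidth 3.
One optimal decomposition is:
Bags: B1 = {1, 5, 6, 7}  B2 = {1, 4, 5, 6}  B3 = {1, 5, 6, 8}  B4 = {3, 4, 5, 6}  B5 = {1, 2, 5, 6}
Tree: B1–B2, B1–B3, B2–B4, B1–B5

The largest bag has 4 vertices, giving width 3; this decomposition certifies tw(G) ≤ 3. For the lower bound, the 4 vertices {1, 5, 6, 8} are pairwise adjacent, and any tree decomposition puts a clique entirely inside one bag — forcing width ≥ 3. The upper and lower bounds meet at 3, so that is the treewidth.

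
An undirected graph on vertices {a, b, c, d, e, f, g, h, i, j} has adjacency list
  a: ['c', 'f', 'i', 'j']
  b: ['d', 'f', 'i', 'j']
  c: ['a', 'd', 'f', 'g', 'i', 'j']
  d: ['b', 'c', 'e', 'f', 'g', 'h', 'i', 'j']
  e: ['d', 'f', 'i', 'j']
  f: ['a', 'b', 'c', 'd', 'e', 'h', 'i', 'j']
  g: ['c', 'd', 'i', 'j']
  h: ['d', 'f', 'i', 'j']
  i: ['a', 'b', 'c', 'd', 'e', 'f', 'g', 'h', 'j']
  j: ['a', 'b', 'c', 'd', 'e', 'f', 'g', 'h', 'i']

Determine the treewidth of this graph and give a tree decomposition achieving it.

Each bag holds 5 vertices, so the decomposition has width 4, which upper-bounds the treewidth. On the other hand G contains the 5-clique {c, d, g, i, j}. A clique must lie in a single bag of any decomposition, so no decomposition can have width below 4. The upper and lower bounds meet at 4, so that is the treewidth.

Treewidth 4.
One optimal decomposition is:
Bags: B1 = {c, d, f, i, j}  B2 = {c, d, g, i, j}  B3 = {b, d, f, i, j}  B4 = {a, c, f, i, j}  B5 = {d, f, h, i, j}  B6 = {d, e, f, i, j}
Tree: B1–B2, B1–B3, B1–B4, B1–B5, B5–B6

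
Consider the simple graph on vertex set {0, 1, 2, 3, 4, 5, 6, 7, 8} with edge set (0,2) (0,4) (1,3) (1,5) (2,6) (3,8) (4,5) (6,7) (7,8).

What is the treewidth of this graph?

2

A width-2 tree decomposition is:
Bags: B1 = {0, 2, 4}  B2 = {2, 4, 6}  B3 = {4, 6, 7}  B4 = {4, 7, 8}  B5 = {3, 4, 8}  B6 = {1, 3, 4}  B7 = {1, 4, 5}
Tree: B1–B2, B2–B3, B3–B4, B4–B5, B5–B6, B6–B7
Each bag holds 3 vertices, so the decomposition has width 2, which upper-bounds the treewidth. For the lower bound, G contains the cycle 4–0–2–6–7–8–3–1–5–4, so G is not a forest; only forests have treewidth ≤ 1, hence tw(G) ≥ 2. Therefore the treewidth is 2.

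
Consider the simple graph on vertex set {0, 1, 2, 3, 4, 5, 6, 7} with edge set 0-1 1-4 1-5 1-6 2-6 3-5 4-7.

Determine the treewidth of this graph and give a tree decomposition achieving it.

Treewidth 1.
Bags: B1 = {0, 1}  B2 = {1, 5}  B3 = {3, 5}  B4 = {1, 6}  B5 = {1, 4}  B6 = {4, 7}  B7 = {2, 6}
Tree: B1–B2, B2–B3, B2–B4, B1–B5, B5–B6, B4–B7

Every bag has size at most 2, so the width is 2 − 1 = 1 and tw(G) ≤ 1. Since G has at least one edge (e.g. 0–1), it is not an edgeless graph, so tw(G) ≥ 1. Hence tw(G) = 1 exactly.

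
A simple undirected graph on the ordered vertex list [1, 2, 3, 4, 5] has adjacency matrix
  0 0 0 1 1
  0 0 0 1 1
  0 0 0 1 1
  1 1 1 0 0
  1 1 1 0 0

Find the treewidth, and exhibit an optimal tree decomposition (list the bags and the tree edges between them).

Each bag holds 3 vertices, so the decomposition has width 2, which upper-bounds the treewidth. For the lower bound, G contains the cycle 5–1–4–2–5, so G is not a forest; only forests have treewidth ≤ 1, hence tw(G) ≥ 2. Therefore the treewidth is 2.

Treewidth 2.
One optimal decomposition is:
Bags: B1 = {1, 4, 5}  B2 = {2, 4, 5}  B3 = {3, 4, 5}
Tree: B1–B2, B2–B3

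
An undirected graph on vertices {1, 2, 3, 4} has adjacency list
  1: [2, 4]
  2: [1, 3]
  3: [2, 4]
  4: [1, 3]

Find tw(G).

A width-2 tree decomposition is:
Bags: B1 = {1, 2, 4}  B2 = {2, 3, 4}
Tree: B1–B2
Every bag has size at most 3, so the width is 3 − 1 = 2 and tw(G) ≤ 2. The edges 4–1–2–3–4 form a cycle, so G is not a tree and its treewidth is at least 2. Combining the bounds, tw(G) = 2.

2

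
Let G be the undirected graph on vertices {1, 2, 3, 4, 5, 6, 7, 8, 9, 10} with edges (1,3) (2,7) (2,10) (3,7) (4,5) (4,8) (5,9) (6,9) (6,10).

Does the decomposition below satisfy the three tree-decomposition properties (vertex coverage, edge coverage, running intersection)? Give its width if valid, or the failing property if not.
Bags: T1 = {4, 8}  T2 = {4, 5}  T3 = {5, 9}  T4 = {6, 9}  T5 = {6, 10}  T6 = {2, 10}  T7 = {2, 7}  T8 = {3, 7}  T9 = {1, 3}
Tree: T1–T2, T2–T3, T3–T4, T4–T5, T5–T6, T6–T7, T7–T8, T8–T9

Yes; width 1.

Vertex coverage: the bags together contain {1, 2, 3, 4, 5, 6, 7, 8, 9, 10}, the full vertex set. Edge coverage: each edge of G has both endpoints in at least one bag. Running intersection: for every vertex, the bags containing it form a connected subtree. All three properties hold, so this is a valid tree decomposition of width max|bag| − 1 = 1, and hence tw(G) ≤ 1.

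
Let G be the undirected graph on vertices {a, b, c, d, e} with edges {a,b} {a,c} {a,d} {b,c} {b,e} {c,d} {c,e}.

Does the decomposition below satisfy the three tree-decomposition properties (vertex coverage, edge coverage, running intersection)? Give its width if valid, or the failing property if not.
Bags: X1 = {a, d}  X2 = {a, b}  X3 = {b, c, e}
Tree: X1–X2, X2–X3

No — edge (d,c) lies in no bag.

A tree decomposition must satisfy three properties: every vertex lies in some bag; for every edge, both endpoints lie together in some bag; and for every vertex, the bags containing it form a connected subtree. Here edge (d,c) lies in no bag, so the decomposition is invalid.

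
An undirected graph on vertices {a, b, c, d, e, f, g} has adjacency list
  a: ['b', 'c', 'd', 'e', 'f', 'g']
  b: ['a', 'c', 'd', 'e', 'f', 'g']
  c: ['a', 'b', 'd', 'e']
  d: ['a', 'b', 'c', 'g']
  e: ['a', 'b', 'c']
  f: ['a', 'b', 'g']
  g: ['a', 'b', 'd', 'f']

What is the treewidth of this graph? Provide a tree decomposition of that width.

Treewidth 3.
One optimal decomposition is:
Bags: B1 = {a, b, c, d}  B2 = {a, b, c, e}  B3 = {a, b, d, g}  B4 = {a, b, f, g}
Tree: B1–B2, B1–B3, B3–B4

Each bag holds 4 vertices, so the decomposition has width 3, which upper-bounds the treewidth. On the other hand G contains the 4-clique {a, b, d, g}. A clique must lie in a single bag of any decomposition, so no decomposition can have width below 3. Therefore the treewidth is 3.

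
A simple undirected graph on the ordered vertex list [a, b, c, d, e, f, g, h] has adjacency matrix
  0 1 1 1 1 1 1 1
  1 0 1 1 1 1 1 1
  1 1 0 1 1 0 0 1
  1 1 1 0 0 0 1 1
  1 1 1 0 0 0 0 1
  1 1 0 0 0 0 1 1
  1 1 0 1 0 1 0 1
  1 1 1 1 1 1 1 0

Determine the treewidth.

4

A width-4 tree decomposition is:
Bags: B1 = {a, b, d, g, h}  B2 = {a, b, f, g, h}  B3 = {a, b, c, d, h}  B4 = {a, b, c, e, h}
Tree: B1–B2, B1–B3, B3–B4
The largest bag has 5 vertices, giving width 4; this decomposition certifies tw(G) ≤ 4. For the lower bound, the 5 vertices {a, b, d, g, h} are pairwise adjacent, and any tree decomposition puts a clique entirely inside one bag — forcing width ≥ 4. Combining the bounds, tw(G) = 4.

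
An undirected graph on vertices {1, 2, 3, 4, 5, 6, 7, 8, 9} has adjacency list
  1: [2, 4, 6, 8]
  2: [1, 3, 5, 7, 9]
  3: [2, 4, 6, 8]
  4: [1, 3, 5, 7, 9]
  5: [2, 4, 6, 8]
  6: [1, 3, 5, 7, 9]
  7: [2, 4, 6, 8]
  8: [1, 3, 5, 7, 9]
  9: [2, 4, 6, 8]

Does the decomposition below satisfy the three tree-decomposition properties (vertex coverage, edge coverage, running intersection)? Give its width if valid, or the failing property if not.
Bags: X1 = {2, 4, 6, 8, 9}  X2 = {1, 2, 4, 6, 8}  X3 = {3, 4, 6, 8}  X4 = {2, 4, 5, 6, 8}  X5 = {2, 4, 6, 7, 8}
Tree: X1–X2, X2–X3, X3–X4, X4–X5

No — edge (2,3) lies in no bag.

A tree decomposition must satisfy three properties: every vertex lies in some bag; for every edge, both endpoints lie together in some bag; and for every vertex, the bags containing it form a connected subtree. Here edge (2,3) lies in no bag, so the decomposition is invalid.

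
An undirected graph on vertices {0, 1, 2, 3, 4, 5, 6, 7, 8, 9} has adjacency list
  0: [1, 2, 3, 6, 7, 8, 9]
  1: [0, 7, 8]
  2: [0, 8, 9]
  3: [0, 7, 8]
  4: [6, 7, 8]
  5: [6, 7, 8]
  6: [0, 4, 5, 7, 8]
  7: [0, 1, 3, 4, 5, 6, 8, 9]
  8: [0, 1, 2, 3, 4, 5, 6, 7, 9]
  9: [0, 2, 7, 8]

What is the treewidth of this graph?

3

A width-3 tree decomposition is:
Bags: B1 = {0, 6, 7, 8}  B2 = {0, 3, 7, 8}  B3 = {0, 7, 8, 9}  B4 = {4, 6, 7, 8}  B5 = {5, 6, 7, 8}  B6 = {0, 1, 7, 8}  B7 = {0, 2, 8, 9}
Tree: B1–B2, B2–B3, B1–B4, B1–B5, B2–B6, B3–B7
Every bag has size at most 4, so the width is 4 − 1 = 3 and tw(G) ≤ 3. Conversely, {0, 2, 8, 9} is a clique of size 4, and the vertices of any clique must share a bag in every tree decomposition; so some bag has ≥ 4 vertices and tw(G) ≥ 3. The upper and lower bounds meet at 3, so that is the treewidth.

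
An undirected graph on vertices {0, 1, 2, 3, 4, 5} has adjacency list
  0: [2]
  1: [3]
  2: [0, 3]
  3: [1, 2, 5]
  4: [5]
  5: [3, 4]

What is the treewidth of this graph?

1

A width-1 tree decomposition is:
Bags: B1 = {3, 5}  B2 = {4, 5}  B3 = {2, 3}  B4 = {1, 3}  B5 = {0, 2}
Tree: B1–B2, B1–B3, B3–B4, B3–B5
The largest bag has 2 vertices, giving width 1; this decomposition certifies tw(G) ≤ 1. Any graph with an edge has treewidth ≥ 1, and G has the edge 5–3. The upper and lower bounds meet at 1, so that is the treewidth.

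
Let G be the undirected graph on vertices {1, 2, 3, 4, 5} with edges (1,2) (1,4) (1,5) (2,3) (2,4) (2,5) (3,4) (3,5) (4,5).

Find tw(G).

A width-3 tree decomposition is:
Bags: B1 = {1, 2, 4, 5}  B2 = {2, 3, 4, 5}
Tree: B1–B2
Each bag holds 4 vertices, so the decomposition has width 3, which upper-bounds the treewidth. On the other hand G contains the 4-clique {1, 2, 4, 5}. A clique must lie in a single bag of any decomposition, so no decomposition can have width below 3. Hence tw(G) = 3 exactly.

3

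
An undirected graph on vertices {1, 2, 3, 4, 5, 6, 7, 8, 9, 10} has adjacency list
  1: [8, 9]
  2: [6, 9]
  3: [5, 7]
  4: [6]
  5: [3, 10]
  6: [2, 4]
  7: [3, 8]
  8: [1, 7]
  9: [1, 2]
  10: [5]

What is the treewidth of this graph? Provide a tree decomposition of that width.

Treewidth 1.
One optimal decomposition is:
Bags: B1 = {5, 10}  B2 = {3, 5}  B3 = {3, 7}  B4 = {7, 8}  B5 = {1, 8}  B6 = {1, 9}  B7 = {2, 9}  B8 = {2, 6}  B9 = {4, 6}
Tree: B1–B2, B2–B3, B3–B4, B4–B5, B5–B6, B6–B7, B7–B8, B8–B9

The largest bag has 2 vertices, giving width 1; this decomposition certifies tw(G) ≤ 1. Since G has at least one edge (e.g. 10–5), it is not an edgeless graph, so tw(G) ≥ 1. Hence tw(G) = 1 exactly.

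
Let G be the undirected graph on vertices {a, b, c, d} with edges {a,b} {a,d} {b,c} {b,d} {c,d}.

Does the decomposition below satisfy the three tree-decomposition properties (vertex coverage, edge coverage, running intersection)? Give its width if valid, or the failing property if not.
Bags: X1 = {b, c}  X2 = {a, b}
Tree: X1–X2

No — vertex d appears in no bag.

A tree decomposition must satisfy three properties: every vertex lies in some bag; for every edge, both endpoints lie together in some bag; and for every vertex, the bags containing it form a connected subtree. Here vertex d appears in no bag, so the decomposition is invalid.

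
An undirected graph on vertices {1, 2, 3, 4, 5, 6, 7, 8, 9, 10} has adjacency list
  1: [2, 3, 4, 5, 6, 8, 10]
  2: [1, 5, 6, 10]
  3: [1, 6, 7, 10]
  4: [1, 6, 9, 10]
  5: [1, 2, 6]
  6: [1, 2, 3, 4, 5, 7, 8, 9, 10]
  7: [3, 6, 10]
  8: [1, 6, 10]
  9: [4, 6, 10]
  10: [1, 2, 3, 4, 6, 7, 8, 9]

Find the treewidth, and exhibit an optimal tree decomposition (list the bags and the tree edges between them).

Treewidth 3.
Bags: B1 = {1, 4, 6, 10}  B2 = {1, 3, 6, 10}  B3 = {1, 2, 6, 10}  B4 = {1, 2, 5, 6}  B5 = {4, 6, 9, 10}  B6 = {3, 6, 7, 10}  B7 = {1, 6, 8, 10}
Tree: B1–B2, B2–B3, B3–B4, B1–B5, B2–B6, B2–B7

The largest bag has 4 vertices, giving width 3; this decomposition certifies tw(G) ≤ 3. For the lower bound, the 4 vertices {1, 6, 8, 10} are pairwise adjacent, and any tree decomposition puts a clique entirely inside one bag — forcing width ≥ 3. The upper and lower bounds meet at 3, so that is the treewidth.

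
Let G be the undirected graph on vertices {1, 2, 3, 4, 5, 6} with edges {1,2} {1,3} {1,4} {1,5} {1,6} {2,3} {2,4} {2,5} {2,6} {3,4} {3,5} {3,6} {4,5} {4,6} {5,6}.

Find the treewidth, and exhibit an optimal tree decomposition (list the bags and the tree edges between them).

Treewidth 5.
Bags: B1 = {1, 2, 3, 4, 5, 6}
Tree: (single bag)

A single bag containing all 6 vertices is trivially a valid decomposition of width 5. Conversely, {1, 2, 3, 4, 5, 6} is a clique of size 6, and the vertices of any clique must share a bag in every tree decomposition; so some bag has ≥ 6 vertices and tw(G) ≥ 5. The upper and lower bounds meet at 5, so that is the treewidth.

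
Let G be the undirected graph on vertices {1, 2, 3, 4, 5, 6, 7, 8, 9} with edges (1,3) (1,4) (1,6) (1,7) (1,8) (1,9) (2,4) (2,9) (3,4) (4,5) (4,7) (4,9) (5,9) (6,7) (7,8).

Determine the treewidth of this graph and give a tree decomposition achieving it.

Treewidth 2.
One optimal decomposition is:
Bags: B1 = {1, 4, 7}  B2 = {1, 3, 4}  B3 = {1, 7, 8}  B4 = {1, 4, 9}  B5 = {1, 6, 7}  B6 = {2, 4, 9}  B7 = {4, 5, 9}
Tree: B1–B2, B1–B3, B2–B4, B3–B5, B4–B6, B6–B7

Each bag holds 3 vertices, so the decomposition has width 2, which upper-bounds the treewidth. Conversely, {1, 7, 8} is a clique of size 3, and the vertices of any clique must share a bag in every tree decomposition; so some bag has ≥ 3 vertices and tw(G) ≥ 2. Hence tw(G) = 2 exactly.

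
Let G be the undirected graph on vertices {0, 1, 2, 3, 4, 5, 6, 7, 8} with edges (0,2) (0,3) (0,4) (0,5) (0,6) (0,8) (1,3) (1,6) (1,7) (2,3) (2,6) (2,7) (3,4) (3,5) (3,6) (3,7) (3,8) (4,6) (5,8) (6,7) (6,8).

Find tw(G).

3

A width-3 tree decomposition is:
Bags: B1 = {1, 3, 6, 7}  B2 = {2, 3, 6, 7}  B3 = {0, 2, 3, 6}  B4 = {0, 3, 6, 8}  B5 = {0, 3, 5, 8}  B6 = {0, 3, 4, 6}
Tree: B1–B2, B2–B3, B3–B4, B4–B5, B3–B6
The largest bag has 4 vertices, giving width 3; this decomposition certifies tw(G) ≤ 3. On the other hand G contains the 4-clique {0, 3, 5, 8}. A clique must lie in a single bag of any decomposition, so no decomposition can have width below 3. Combining the bounds, tw(G) = 3.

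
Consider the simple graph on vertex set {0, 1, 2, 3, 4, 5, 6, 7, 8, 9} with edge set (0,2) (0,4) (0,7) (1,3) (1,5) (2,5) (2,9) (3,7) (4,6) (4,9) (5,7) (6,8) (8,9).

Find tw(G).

2

A width-2 tree decomposition is:
Bags: B1 = {4, 6, 8}  B2 = {4, 8, 9}  B3 = {0, 4, 9}  B4 = {0, 2, 9}  B5 = {0, 2, 7}  B6 = {2, 5, 7}  B7 = {3, 5, 7}  B8 = {1, 3, 5}
Tree: B1–B2, B2–B3, B3–B4, B4–B5, B5–B6, B6–B7, B7–B8
Every bag has size at most 3, so the width is 3 − 1 = 2 and tw(G) ≤ 2. Since 6–8–9–4–6 is a cycle in G, G is not acyclic. Forests are exactly the graphs of treewidth ≤ 1, so tw(G) ≥ 2. Hence tw(G) = 2 exactly.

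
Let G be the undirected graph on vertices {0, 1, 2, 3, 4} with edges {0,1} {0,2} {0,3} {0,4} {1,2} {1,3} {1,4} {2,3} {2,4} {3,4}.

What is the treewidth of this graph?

A width-4 tree decomposition is:
Bags: B1 = {0, 1, 2, 3, 4}
Tree: (single bag)
A single bag containing all 5 vertices is trivially a valid decomposition of width 4. On the other hand G contains the 5-clique {0, 1, 2, 3, 4}. A clique must lie in a single bag of any decomposition, so no decomposition can have width below 4. Combining the bounds, tw(G) = 4.

4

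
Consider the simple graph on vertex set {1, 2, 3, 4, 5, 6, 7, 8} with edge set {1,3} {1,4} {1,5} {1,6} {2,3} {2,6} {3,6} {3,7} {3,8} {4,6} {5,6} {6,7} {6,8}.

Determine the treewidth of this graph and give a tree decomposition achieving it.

Treewidth 2.
Bags: B1 = {2, 3, 6}  B2 = {1, 3, 6}  B3 = {3, 6, 8}  B4 = {1, 4, 6}  B5 = {3, 6, 7}  B6 = {1, 5, 6}
Tree: B1–B2, B1–B3, B2–B4, B1–B5, B4–B6

Each bag holds 3 vertices, so the decomposition has width 2, which upper-bounds the treewidth. For the lower bound, the 3 vertices {3, 6, 8} are pairwise adjacent, and any tree decomposition puts a clique entirely inside one bag — forcing width ≥ 2. Combining the bounds, tw(G) = 2.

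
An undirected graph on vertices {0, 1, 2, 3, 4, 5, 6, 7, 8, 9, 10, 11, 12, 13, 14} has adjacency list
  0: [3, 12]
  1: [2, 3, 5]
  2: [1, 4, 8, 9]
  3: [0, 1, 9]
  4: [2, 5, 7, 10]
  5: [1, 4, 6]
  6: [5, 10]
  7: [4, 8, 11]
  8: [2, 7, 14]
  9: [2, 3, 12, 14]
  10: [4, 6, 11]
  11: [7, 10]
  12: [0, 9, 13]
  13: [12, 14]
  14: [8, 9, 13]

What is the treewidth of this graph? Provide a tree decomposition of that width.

Each bag holds 4 vertices, so the decomposition has width 3, which upper-bounds the treewidth. For the lower bound: the 4 vertex sets {0,12,13}, {14}, {9}, {1,2,3,8} are disjoint, each induces a connected subgraph, and every pair is joined by at least one edge of G. Contracting each set to a single vertex therefore yields K_{4} as a minor, and since treewidth is minor-monotone, tw(G) ≥ tw(K_{4}) = 3. Combining the bounds, tw(G) = 3.

Treewidth 3.
Bags: B1 = {0, 12, 13, 14}  B2 = {0, 9, 12, 14}  B3 = {0, 3, 9, 14}  B4 = {3, 8, 9, 14}  B5 = {2, 3, 8, 9}  B6 = {1, 2, 3, 8}  B7 = {1, 2, 7, 8}  B8 = {1, 2, 4, 7}  B9 = {1, 4, 5, 7}  B10 = {4, 5, 7, 11}  B11 = {4, 5, 10, 11}  B12 = {5, 6, 10, 11}
Tree: B1–B2, B2–B3, B3–B4, B4–B5, B5–B6, B6–B7, B7–B8, B8–B9, B9–B10, B10–B11, B11–B12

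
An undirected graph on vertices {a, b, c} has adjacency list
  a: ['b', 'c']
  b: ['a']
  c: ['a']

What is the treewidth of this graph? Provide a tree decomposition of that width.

The largest bag has 2 vertices, giving width 1; this decomposition certifies tw(G) ≤ 1. G has an edge, so its treewidth is at least 1. Combining the bounds, tw(G) = 1.

Treewidth 1.
Bags: B1 = {a, c}  B2 = {a, b}
Tree: B1–B2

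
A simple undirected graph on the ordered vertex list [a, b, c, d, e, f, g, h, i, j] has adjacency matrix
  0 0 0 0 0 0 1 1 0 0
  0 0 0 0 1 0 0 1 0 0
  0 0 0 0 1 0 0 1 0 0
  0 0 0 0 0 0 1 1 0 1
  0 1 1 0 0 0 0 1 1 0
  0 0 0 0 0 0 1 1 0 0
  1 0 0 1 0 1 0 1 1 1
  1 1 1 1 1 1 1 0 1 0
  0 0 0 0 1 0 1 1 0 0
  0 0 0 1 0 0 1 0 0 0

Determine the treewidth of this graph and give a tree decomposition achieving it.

The largest bag has 3 vertices, giving width 2; this decomposition certifies tw(G) ≤ 2. On the other hand G contains the 3-clique {d, g, j}. A clique must lie in a single bag of any decomposition, so no decomposition can have width below 2. Therefore the treewidth is 2.

Treewidth 2.
One such decomposition:
Bags: B1 = {d, g, h}  B2 = {a, g, h}  B3 = {d, g, j}  B4 = {g, h, i}  B5 = {f, g, h}  B6 = {e, h, i}  B7 = {b, e, h}  B8 = {c, e, h}
Tree: B1–B2, B1–B3, B2–B4, B2–B5, B4–B6, B6–B7, B7–B8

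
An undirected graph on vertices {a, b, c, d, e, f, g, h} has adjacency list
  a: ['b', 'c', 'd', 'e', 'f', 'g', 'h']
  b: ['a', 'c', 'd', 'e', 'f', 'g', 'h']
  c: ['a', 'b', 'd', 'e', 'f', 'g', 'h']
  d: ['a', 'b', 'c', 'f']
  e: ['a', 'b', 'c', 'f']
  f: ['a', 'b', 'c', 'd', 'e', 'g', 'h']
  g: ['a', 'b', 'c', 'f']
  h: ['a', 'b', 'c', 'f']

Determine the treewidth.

A width-4 tree decomposition is:
Bags: B1 = {a, b, c, f, g}  B2 = {a, b, c, d, f}  B3 = {a, b, c, f, h}  B4 = {a, b, c, e, f}
Tree: B1–B2, B2–B3, B2–B4
The largest bag has 5 vertices, giving width 4; this decomposition certifies tw(G) ≤ 4. On the other hand G contains the 5-clique {a, b, c, d, f}. A clique must lie in a single bag of any decomposition, so no decomposition can have width below 4. Combining the bounds, tw(G) = 4.

4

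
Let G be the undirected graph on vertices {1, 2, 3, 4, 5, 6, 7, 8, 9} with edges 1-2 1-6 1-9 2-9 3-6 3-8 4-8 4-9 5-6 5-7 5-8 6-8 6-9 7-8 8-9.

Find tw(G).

A width-2 tree decomposition is:
Bags: B1 = {1, 6, 9}  B2 = {6, 8, 9}  B3 = {5, 6, 8}  B4 = {1, 2, 9}  B5 = {3, 6, 8}  B6 = {5, 7, 8}  B7 = {4, 8, 9}
Tree: B1–B2, B2–B3, B1–B4, B2–B5, B3–B6, B2–B7
Each bag holds 3 vertices, so the decomposition has width 2, which upper-bounds the treewidth. On the other hand G contains the 3-clique {4, 8, 9}. A clique must lie in a single bag of any decomposition, so no decomposition can have width below 2. Hence tw(G) = 2 exactly.

2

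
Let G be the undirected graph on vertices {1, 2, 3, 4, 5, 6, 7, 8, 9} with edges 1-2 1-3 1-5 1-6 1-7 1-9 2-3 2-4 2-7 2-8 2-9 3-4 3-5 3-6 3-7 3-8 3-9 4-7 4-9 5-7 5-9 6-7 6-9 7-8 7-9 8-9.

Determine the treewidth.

A width-4 tree decomposition is:
Bags: B1 = {1, 2, 3, 7, 9}  B2 = {2, 3, 7, 8, 9}  B3 = {1, 3, 6, 7, 9}  B4 = {1, 3, 5, 7, 9}  B5 = {2, 3, 4, 7, 9}
Tree: B1–B2, B1–B3, B1–B4, B1–B5
Every bag has size at most 5, so the width is 5 − 1 = 4 and tw(G) ≤ 4. Conversely, {2, 3, 7, 8, 9} is a clique of size 5, and the vertices of any clique must share a bag in every tree decomposition; so some bag has ≥ 5 vertices and tw(G) ≥ 4. Combining the bounds, tw(G) = 4.

4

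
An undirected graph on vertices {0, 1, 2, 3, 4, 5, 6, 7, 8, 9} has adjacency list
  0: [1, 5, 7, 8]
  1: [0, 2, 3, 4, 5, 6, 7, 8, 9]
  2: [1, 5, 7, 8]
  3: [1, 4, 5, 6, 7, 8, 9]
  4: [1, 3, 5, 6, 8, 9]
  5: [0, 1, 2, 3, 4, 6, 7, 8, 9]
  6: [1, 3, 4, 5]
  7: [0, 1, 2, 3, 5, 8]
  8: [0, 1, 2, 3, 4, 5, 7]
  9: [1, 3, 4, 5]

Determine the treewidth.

4

A width-4 tree decomposition is:
Bags: B1 = {0, 1, 5, 7, 8}  B2 = {1, 3, 5, 7, 8}  B3 = {1, 2, 5, 7, 8}  B4 = {1, 3, 4, 5, 8}  B5 = {1, 3, 4, 5, 6}  B6 = {1, 3, 4, 5, 9}
Tree: B1–B2, B2–B3, B2–B4, B4–B5, B5–B6
Each bag holds 5 vertices, so the decomposition has width 4, which upper-bounds the treewidth. Conversely, {0, 1, 5, 7, 8} is a clique of size 5, and the vertices of any clique must share a bag in every tree decomposition; so some bag has ≥ 5 vertices and tw(G) ≥ 4. Hence tw(G) = 4 exactly.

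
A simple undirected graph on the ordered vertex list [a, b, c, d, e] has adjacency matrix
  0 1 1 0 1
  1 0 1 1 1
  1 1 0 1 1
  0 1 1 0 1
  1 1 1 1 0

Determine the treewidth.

3

A width-3 tree decomposition is:
Bags: B1 = {b, c, d, e}  B2 = {a, b, c, e}
Tree: B1–B2
Each bag holds 4 vertices, so the decomposition has width 3, which upper-bounds the treewidth. For the lower bound, the 4 vertices {b, c, d, e} are pairwise adjacent, and any tree decomposition puts a clique entirely inside one bag — forcing width ≥ 3. Hence tw(G) = 3 exactly.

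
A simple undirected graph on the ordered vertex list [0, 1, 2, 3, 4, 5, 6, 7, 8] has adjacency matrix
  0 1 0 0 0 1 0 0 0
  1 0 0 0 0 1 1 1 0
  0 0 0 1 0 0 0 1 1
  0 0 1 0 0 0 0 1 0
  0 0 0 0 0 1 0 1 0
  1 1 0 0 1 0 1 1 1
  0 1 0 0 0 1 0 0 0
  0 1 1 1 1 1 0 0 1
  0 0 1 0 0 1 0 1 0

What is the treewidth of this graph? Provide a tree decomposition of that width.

Treewidth 2.
One optimal decomposition is:
Bags: B1 = {5, 7, 8}  B2 = {1, 5, 7}  B3 = {2, 7, 8}  B4 = {1, 5, 6}  B5 = {4, 5, 7}  B6 = {0, 1, 5}  B7 = {2, 3, 7}
Tree: B1–B2, B1–B3, B2–B4, B1–B5, B2–B6, B3–B7

The largest bag has 3 vertices, giving width 2; this decomposition certifies tw(G) ≤ 2. For the lower bound, the 3 vertices {2, 7, 8} are pairwise adjacent, and any tree decomposition puts a clique entirely inside one bag — forcing width ≥ 2. Hence tw(G) = 2 exactly.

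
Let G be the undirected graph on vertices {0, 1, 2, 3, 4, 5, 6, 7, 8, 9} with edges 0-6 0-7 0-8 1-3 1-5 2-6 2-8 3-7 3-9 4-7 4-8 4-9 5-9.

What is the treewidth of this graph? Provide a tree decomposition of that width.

Treewidth 2.
One optimal decomposition is:
Bags: B1 = {1, 5, 9}  B2 = {1, 3, 9}  B3 = {3, 4, 9}  B4 = {3, 4, 7}  B5 = {4, 7, 8}  B6 = {0, 7, 8}  B7 = {0, 2, 8}  B8 = {0, 2, 6}
Tree: B1–B2, B2–B3, B3–B4, B4–B5, B5–B6, B6–B7, B7–B8

The largest bag has 3 vertices, giving width 2; this decomposition certifies tw(G) ≤ 2. Since 5–1–3–9–5 is a cycle in G, G is not acyclic. Forests are exactly the graphs of treewidth ≤ 1, so tw(G) ≥ 2. Hence tw(G) = 2 exactly.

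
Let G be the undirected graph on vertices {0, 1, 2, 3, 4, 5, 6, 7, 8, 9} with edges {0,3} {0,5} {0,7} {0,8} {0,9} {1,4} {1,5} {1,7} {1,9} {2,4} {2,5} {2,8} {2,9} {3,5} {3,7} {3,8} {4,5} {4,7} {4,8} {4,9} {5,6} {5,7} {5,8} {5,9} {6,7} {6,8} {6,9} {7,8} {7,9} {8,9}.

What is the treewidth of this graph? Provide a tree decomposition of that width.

Every bag has size at most 5, so the width is 5 − 1 = 4 and tw(G) ≤ 4. Conversely, {2, 4, 5, 8, 9} is a clique of size 5, and the vertices of any clique must share a bag in every tree decomposition; so some bag has ≥ 5 vertices and tw(G) ≥ 4. Hence tw(G) = 4 exactly.

Treewidth 4.
One such decomposition:
Bags: B1 = {4, 5, 7, 8, 9}  B2 = {2, 4, 5, 8, 9}  B3 = {1, 4, 5, 7, 9}  B4 = {0, 5, 7, 8, 9}  B5 = {0, 3, 5, 7, 8}  B6 = {5, 6, 7, 8, 9}
Tree: B1–B2, B1–B3, B1–B4, B4–B5, B1–B6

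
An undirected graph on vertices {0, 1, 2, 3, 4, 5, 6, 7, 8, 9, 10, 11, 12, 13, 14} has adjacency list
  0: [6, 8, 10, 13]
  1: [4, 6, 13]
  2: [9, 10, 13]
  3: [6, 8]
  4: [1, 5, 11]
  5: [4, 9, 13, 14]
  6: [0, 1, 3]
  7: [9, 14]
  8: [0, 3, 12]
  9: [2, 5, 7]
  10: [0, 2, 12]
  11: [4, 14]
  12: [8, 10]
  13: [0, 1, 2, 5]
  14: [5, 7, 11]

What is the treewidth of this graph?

3

A width-3 tree decomposition is:
Bags: B1 = {4, 7, 11, 14}  B2 = {4, 5, 7, 14}  B3 = {4, 5, 7, 9}  B4 = {1, 4, 5, 9}  B5 = {1, 5, 9, 13}  B6 = {1, 2, 9, 13}  B7 = {1, 2, 6, 13}  B8 = {0, 2, 6, 13}  B9 = {0, 2, 6, 10}  B10 = {0, 3, 6, 10}  B11 = {0, 3, 8, 10}  B12 = {3, 8, 10, 12}
Tree: B1–B2, B2–B3, B3–B4, B4–B5, B5–B6, B6–B7, B7–B8, B8–B9, B9–B10, B10–B11, B11–B12
The largest bag has 4 vertices, giving width 3; this decomposition certifies tw(G) ≤ 3. For the lower bound: the 4 vertex sets {7,11,14}, {4}, {5}, {1,2,9,13} are disjoint, each induces a connected subgraph, and every pair is joined by at least one edge of G. Contracting each set to a single vertex therefore yields K_{4} as a minor, and since treewidth is minor-monotone, tw(G) ≥ tw(K_{4}) = 3. Hence tw(G) = 3 exactly.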